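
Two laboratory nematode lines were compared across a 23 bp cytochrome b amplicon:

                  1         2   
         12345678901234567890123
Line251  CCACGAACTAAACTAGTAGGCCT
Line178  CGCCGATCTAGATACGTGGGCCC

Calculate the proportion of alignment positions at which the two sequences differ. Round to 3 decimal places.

0.391

The sequences differ at positions 2 (C/G), 3 (A/C), 7 (A/T), 11 (A/G), 13 (C/T), 14 (T/A), 15 (A/C), 18 (A/G), 23 (T/C).
There are 9 differences over 23 sites, so p = 9/23 = 0.391.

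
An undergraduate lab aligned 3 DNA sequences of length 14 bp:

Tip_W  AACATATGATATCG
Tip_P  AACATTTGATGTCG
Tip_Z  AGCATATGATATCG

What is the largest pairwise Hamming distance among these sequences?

3

Pairwise Hamming distances:
  Tip_W vs Tip_P: 2
  Tip_W vs Tip_Z: 1
  Tip_P vs Tip_Z: 3
The largest is 3, between Tip_P and Tip_Z.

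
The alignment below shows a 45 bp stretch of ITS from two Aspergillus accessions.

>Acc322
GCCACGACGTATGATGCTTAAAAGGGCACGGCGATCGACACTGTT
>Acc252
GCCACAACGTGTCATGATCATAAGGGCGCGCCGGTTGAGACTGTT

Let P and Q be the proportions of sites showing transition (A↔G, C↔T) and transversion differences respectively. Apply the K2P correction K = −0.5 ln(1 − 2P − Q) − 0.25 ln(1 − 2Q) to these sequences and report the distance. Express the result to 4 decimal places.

Differing sites — 6:G/A (Ti); 11:A/G (Ti); 13:G/C (Tv); 17:C/A (Tv); 19:T/C (Ti); 21:A/T (Tv); 28:A/G (Ti); 31:G/C (Tv); 34:A/G (Ti); 36:C/T (Ti); 39:C/G (Tv).
Of the 11 differences, 6 transitions and 5 transversions over 45 sites: P = 6/45 = 0.133333, Q = 5/45 = 0.111111.
d = −0.5·ln(0.622223) − 0.25·ln(0.777778) = −0.5·(-0.474457) − 0.25·(-0.251314) = 0.3001.

0.3001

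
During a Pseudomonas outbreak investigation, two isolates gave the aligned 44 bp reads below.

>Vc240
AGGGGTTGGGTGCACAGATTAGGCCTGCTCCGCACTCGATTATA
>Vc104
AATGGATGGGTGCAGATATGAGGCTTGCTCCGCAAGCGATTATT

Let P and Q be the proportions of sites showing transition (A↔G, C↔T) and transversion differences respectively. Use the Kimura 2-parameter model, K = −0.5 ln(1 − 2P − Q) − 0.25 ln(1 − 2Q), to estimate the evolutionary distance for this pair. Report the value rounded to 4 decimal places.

Differing sites — 2:G/A (Ti); 3:G/T (Tv); 6:T/A (Tv); 15:C/G (Tv); 17:G/T (Tv); 20:T/G (Tv); 25:C/T (Ti); 35:C/A (Tv); 36:T/G (Tv); 44:A/T (Tv).
Of the 10 differences, 2 transitions and 8 transversions over 44 sites: P = 2/44 = 0.045455, Q = 8/44 = 0.181818.
d = −0.5·ln(0.727272) − 0.25·ln(0.636364) = −0.5·(-0.318455) − 0.25·(-0.451985) = 0.2722.

0.2722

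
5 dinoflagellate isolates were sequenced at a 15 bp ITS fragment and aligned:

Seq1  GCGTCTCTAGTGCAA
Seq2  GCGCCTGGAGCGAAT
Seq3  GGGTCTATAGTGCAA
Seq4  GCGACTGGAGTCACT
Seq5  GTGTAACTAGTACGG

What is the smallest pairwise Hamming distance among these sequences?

Pairwise Hamming distances:
  Seq1 vs Seq2: 6
  Seq1 vs Seq3: 2
  Seq1 vs Seq4: 7
  Seq1 vs Seq5: 6
  Seq2 vs Seq3: 7
  Seq2 vs Seq4: 4
  Seq2 vs Seq5: 11
  Seq3 vs Seq4: 8
  Seq3 vs Seq5: 7
  Seq4 vs Seq5: 10
The smallest is 2, between Seq1 and Seq3.

2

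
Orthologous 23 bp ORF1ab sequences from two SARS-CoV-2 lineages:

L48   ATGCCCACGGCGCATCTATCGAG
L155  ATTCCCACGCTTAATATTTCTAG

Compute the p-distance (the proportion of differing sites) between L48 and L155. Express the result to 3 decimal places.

Differing sites — 3:G/T; 10:G/C; 11:C/T; 12:G/T; 13:C/A; 16:C/A; 18:A/T; 21:G/T.
There are 8 differences over 23 sites, so p = 8/23 = 0.348.

0.348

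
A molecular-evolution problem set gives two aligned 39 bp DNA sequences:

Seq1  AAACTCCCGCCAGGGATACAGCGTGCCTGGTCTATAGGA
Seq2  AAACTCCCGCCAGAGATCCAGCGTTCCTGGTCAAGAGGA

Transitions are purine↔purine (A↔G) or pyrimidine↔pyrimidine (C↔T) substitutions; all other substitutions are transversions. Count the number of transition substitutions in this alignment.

The sequences differ at positions 14 (G/A, transition), 18 (A/C, transversion), 25 (G/T, transversion), 33 (T/A, transversion), 35 (T/G, transversion).
Of the 5 differences, 1 transition and 4 transversions, so the answer is 1.

1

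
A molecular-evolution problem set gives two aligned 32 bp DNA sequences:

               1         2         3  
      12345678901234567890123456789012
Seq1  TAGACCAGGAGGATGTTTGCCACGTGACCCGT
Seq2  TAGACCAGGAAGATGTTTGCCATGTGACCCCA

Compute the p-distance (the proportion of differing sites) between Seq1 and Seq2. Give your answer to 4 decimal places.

0.1250

Mismatches occur at site 11 (G/A), site 23 (C/T), site 31 (G/C), site 32 (T/A).
There are 4 differences over 32 sites, so p = 4/32 = 0.1250.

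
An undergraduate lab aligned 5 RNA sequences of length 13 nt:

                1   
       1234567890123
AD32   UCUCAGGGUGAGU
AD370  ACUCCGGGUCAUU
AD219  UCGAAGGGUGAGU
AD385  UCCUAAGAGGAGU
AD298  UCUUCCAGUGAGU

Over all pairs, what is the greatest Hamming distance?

Pairwise Hamming distances:
  AD32 vs AD370: 4
  AD32 vs AD219: 2
  AD32 vs AD385: 5
  AD32 vs AD298: 4
  AD370 vs AD219: 6
  AD370 vs AD385: 9
  AD370 vs AD298: 6
  AD219 vs AD385: 5
  AD219 vs AD298: 5
  AD385 vs AD298: 6
The largest is 9, between AD370 and AD385.

9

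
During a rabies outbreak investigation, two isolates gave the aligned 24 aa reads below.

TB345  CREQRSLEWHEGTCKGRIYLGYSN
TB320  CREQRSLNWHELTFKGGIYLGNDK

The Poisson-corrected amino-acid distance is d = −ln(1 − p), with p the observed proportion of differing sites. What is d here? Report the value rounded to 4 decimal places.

0.3448

Differing sites — 8:E/N; 12:G/L; 14:C/F; 17:R/G; 22:Y/N; 23:S/D; 24:N/K.
p = 7/24 = 0.291667.
d = −ln(1 − 0.291667) = −ln(0.708333) = 0.3448.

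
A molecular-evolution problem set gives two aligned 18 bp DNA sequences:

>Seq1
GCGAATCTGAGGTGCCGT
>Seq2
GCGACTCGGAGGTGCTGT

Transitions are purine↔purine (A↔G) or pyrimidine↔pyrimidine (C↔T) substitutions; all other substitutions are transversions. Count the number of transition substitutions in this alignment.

Differing sites — 5:A/C (Tv); 8:T/G (Tv); 16:C/T (Ti).
Of the 3 differences, 1 transition and 2 transversions, so the answer is 1.

1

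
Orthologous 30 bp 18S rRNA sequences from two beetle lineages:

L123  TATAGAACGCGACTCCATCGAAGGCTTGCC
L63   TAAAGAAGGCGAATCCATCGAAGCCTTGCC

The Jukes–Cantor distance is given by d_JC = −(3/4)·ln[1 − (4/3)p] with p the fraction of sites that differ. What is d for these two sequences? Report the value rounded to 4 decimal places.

0.1468

The sequences differ at positions 3 (T/A), 8 (C/G), 13 (C/A), 24 (G/C).
p = 4/30 = 0.133333.
d = −0.75 · ln(1 − (4/3)·0.133333) = −0.75 · ln(0.822223) = −0.75 · (-0.195744) = 0.1468.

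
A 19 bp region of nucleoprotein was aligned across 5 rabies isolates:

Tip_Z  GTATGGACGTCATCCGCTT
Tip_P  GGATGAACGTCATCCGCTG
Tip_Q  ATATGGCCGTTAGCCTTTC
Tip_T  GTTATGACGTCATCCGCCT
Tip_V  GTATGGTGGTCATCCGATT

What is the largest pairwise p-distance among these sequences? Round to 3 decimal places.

0.579

Pairwise Hamming distances:
  Tip_Z vs Tip_P: 3
  Tip_Z vs Tip_Q: 7
  Tip_Z vs Tip_T: 4
  Tip_Z vs Tip_V: 3
  Tip_P vs Tip_Q: 9
  Tip_P vs Tip_T: 7
  Tip_P vs Tip_V: 6
  Tip_Q vs Tip_T: 11
  Tip_Q vs Tip_V: 8
  Tip_T vs Tip_V: 7
The largest is 11 mismatches, between Tip_Q and Tip_T; p = 11/19 = 0.579.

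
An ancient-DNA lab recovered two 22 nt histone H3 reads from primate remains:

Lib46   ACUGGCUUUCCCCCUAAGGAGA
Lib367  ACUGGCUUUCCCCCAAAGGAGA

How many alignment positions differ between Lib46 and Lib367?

The sequences differ at position 15 (U/A).
That gives 1 mismatch out of 22 aligned sites, so the Hamming distance is 1.

1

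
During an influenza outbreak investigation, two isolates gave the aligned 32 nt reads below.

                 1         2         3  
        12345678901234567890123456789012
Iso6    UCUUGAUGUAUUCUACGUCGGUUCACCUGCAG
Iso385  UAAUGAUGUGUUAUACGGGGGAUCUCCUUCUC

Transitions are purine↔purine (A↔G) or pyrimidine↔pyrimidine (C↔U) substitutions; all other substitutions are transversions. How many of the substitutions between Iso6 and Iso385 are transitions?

1

Differing sites — 2:C/A (Tv); 3:U/A (Tv); 10:A/G (Ti); 13:C/A (Tv); 18:U/G (Tv); 19:C/G (Tv); 22:U/A (Tv); 25:A/U (Tv); 29:G/U (Tv); 31:A/U (Tv); 32:G/C (Tv).
Of the 11 differences, 1 transition and 10 transversions, so the answer is 1.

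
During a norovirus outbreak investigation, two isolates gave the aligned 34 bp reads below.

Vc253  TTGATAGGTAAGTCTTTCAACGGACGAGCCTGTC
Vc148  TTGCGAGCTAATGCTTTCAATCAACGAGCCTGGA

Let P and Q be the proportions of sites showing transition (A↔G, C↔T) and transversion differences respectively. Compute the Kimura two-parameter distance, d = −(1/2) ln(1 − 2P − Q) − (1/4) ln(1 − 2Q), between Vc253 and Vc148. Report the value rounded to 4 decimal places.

The sequences differ at positions 4 (A/C, transversion), 5 (T/G, transversion), 8 (G/C, transversion), 12 (G/T, transversion), 13 (T/G, transversion), 21 (C/T, transition), 22 (G/C, transversion), 23 (G/A, transition), 33 (T/G, transversion), 34 (C/A, transversion).
Of the 10 differences, 2 transitions and 8 transversions over 34 sites: P = 2/34 = 0.058824, Q = 8/34 = 0.235294.
d = −0.5·ln(0.647058) − 0.25·ln(0.529412) = −0.5·(-0.435319) − 0.25·(-0.635988) = 0.3767.

0.3767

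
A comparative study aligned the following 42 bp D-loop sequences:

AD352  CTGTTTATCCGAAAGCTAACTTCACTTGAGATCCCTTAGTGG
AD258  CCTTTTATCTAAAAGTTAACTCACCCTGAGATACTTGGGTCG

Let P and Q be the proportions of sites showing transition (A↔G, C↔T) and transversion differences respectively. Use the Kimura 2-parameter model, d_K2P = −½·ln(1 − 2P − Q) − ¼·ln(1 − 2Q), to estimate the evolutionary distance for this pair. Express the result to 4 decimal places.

0.4551

Differing sites — 2:T/C (Ti); 3:G/T (Tv); 10:C/T (Ti); 11:G/A (Ti); 16:C/T (Ti); 22:T/C (Ti); 23:C/A (Tv); 24:A/C (Tv); 26:T/C (Ti); 33:C/A (Tv); 35:C/T (Ti); 37:T/G (Tv); 38:A/G (Ti); 41:G/C (Tv).
Of the 14 differences, 8 transitions and 6 transversions over 42 sites: P = 8/42 = 0.190476, Q = 6/42 = 0.142857.
d = −0.5·ln(0.476191) − 0.25·ln(0.714286) = −0.5·(-0.741936) − 0.25·(-0.336472) = 0.4551.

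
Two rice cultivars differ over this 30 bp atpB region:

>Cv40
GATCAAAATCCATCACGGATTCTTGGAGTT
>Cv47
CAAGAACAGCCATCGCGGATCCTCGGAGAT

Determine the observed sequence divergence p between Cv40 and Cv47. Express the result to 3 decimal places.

0.300

Differing sites — 1:G/C; 3:T/A; 4:C/G; 7:A/C; 9:T/G; 15:A/G; 21:T/C; 24:T/C; 29:T/A.
There are 9 differences over 30 sites, so p = 9/30 = 0.300.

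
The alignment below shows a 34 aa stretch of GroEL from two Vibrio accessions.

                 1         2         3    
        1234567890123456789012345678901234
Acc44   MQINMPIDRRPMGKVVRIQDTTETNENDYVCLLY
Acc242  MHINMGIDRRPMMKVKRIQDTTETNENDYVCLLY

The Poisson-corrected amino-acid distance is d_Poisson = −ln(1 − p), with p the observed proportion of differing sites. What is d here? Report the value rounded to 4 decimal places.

0.1252

Differing sites — 2:Q/H; 6:P/G; 13:G/M; 16:V/K.
p = 4/34 = 0.117647.
d = −ln(1 − 0.117647) = −ln(0.882353) = 0.1252.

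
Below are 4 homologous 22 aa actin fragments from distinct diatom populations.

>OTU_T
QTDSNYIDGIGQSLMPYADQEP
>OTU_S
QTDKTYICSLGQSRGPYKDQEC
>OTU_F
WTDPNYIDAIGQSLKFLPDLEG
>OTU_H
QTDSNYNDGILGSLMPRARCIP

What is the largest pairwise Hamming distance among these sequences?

16

Pairwise Hamming distances:
  OTU_T vs OTU_S: 9
  OTU_T vs OTU_F: 9
  OTU_T vs OTU_H: 7
  OTU_S vs OTU_F: 13
  OTU_S vs OTU_H: 16
  OTU_F vs OTU_H: 14
The largest is 16, between OTU_S and OTU_H.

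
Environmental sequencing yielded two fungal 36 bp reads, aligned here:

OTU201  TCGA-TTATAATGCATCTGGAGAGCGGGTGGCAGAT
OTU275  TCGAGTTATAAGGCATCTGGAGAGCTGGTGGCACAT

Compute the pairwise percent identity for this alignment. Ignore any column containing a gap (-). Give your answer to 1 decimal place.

91.4%

Excluding the 1 gap column leaves 35 comparable sites.
Mismatches occur at site 12 (T↔G), site 26 (G↔T), site 34 (G↔C).
32 of the 35 comparable sites match, so the percent identity is 32/35 × 100 = 91.4%.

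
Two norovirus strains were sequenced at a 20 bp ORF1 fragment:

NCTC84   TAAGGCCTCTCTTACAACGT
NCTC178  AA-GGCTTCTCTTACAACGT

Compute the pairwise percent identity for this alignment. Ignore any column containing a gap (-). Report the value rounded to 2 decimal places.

89.47%

Excluding the 1 gap column leaves 19 comparable sites.
Differing sites — 1:T/A; 7:C/T.
17 of the 19 comparable sites match, so the percent identity is 17/19 × 100 = 89.47%.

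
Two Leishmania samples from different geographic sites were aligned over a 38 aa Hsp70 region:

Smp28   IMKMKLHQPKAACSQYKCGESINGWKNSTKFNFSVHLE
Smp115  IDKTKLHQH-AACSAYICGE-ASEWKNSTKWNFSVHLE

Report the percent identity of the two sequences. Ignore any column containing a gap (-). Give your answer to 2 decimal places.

75.00%

Excluding the 2 gap columns leaves 36 comparable sites.
Differing sites — 2:M/D; 4:M/T; 9:P/H; 15:Q/A; 17:K/I; 22:I/A; 23:N/S; 24:G/E; 31:F/W.
27 of the 36 comparable sites match, so the percent identity is 27/36 × 100 = 75.00%.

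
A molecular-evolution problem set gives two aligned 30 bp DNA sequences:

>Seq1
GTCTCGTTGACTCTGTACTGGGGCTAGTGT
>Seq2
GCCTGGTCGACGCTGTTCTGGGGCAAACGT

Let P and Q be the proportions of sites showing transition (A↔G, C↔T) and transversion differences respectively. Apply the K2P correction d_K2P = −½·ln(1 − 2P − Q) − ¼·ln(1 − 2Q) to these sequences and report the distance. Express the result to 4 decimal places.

0.3330

The sequences differ at positions 2 (T/C, transition), 5 (C/G, transversion), 8 (T/C, transition), 12 (T/G, transversion), 17 (A/T, transversion), 25 (T/A, transversion), 27 (G/A, transition), 28 (T/C, transition).
Of the 8 differences, 4 transitions and 4 transversions over 30 sites: P = 4/30 = 0.133333, Q = 4/30 = 0.133333.
d = −0.5·ln(0.600001) − 0.25·ln(0.733334) = −0.5·(-0.510824) − 0.25·(-0.310154) = 0.3330.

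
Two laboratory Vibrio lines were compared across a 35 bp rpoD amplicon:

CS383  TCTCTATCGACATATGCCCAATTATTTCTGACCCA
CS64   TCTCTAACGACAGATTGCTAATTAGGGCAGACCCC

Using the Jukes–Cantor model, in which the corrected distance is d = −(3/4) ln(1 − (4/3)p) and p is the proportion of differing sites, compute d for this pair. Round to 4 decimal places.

0.3597

Differing sites — 7:T/A; 13:T/G; 16:G/T; 17:C/G; 19:C/T; 25:T/G; 26:T/G; 27:T/G; 29:T/A; 35:A/C.
p = 10/35 = 0.285714.
d = −0.75 · ln(1 − (4/3)·0.285714) = −0.75 · ln(0.619048) = −0.75 · (-0.479572) = 0.3597.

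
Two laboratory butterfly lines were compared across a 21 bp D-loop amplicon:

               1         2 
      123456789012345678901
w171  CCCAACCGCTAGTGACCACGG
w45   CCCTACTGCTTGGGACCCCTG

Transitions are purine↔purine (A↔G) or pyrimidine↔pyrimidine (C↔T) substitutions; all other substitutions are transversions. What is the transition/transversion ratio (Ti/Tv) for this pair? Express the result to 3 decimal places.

0.200

Mismatches occur at site 4 (A↔T, transversion), site 7 (C↔T, transition), site 11 (A↔T, transversion), site 13 (T↔G, transversion), site 18 (A↔C, transversion), site 20 (G↔T, transversion).
Of the 6 differences, 1 transition and 5 transversions, so Ti/Tv = 1/5 = 0.200.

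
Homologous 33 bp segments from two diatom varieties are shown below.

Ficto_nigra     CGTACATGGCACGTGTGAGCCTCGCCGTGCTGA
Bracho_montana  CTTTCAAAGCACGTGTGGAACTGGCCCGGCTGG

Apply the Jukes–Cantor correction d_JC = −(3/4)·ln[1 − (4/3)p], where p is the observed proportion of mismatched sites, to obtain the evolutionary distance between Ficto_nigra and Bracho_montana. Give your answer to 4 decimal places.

0.4408

The sequences differ at positions 2 (G/T), 4 (A/T), 7 (T/A), 8 (G/A), 18 (A/G), 19 (G/A), 20 (C/A), 23 (C/G), 27 (G/C), 28 (T/G), 33 (A/G).
p = 11/33 = 0.333333.
d = −0.75 · ln(1 − (4/3)·0.333333) = −0.75 · ln(0.555556) = −0.75 · (-0.587786) = 0.4408.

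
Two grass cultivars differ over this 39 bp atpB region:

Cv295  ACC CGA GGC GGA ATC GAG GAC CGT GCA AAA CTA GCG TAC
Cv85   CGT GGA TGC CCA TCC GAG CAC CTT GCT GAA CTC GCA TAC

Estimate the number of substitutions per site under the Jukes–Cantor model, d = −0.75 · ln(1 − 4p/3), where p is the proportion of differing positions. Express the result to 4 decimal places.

0.5393

The sequences differ at positions 1 (A/C), 2 (C/G), 3 (C/T), 4 (C/G), 7 (G/T), 10 (G/C), 11 (G/C), 13 (A/T), 14 (T/C), 19 (G/C), 23 (G/T), 27 (A/T), 28 (A/G), 33 (A/C), 36 (G/A).
p = 15/39 = 0.384615.
d = −0.75 · ln(1 − (4/3)·0.384615) = −0.75 · ln(0.487180) = −0.75 · (-0.719122) = 0.5393.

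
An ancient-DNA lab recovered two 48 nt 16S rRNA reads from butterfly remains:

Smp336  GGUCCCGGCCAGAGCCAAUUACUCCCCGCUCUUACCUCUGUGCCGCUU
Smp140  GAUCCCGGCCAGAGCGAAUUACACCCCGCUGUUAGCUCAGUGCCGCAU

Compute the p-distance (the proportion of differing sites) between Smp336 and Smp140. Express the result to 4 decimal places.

The sequences differ at positions 2 (G/A), 16 (C/G), 23 (U/A), 31 (C/G), 35 (C/G), 39 (U/A), 47 (U/A).
There are 7 differences over 48 sites, so p = 7/48 = 0.1458.

0.1458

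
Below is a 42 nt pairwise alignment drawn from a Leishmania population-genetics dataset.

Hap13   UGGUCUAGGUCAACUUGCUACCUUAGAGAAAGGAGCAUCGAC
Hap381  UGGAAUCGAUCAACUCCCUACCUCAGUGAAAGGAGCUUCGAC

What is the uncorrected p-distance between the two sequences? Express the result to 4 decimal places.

The sequences differ at positions 4 (U/A), 5 (C/A), 7 (A/C), 9 (G/A), 16 (U/C), 17 (G/C), 24 (U/C), 27 (A/U), 37 (A/U).
There are 9 differences over 42 sites, so p = 9/42 = 0.2143.

0.2143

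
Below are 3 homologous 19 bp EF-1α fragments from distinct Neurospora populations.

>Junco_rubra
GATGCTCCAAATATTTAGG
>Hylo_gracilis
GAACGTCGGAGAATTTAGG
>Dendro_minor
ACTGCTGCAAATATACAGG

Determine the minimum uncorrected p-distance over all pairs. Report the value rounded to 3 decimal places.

Pairwise Hamming distances:
  Junco_rubra vs Hylo_gracilis: 7
  Junco_rubra vs Dendro_minor: 5
  Hylo_gracilis vs Dendro_minor: 12
The smallest is 5 mismatches, between Junco_rubra and Dendro_minor; p = 5/19 = 0.263.

0.263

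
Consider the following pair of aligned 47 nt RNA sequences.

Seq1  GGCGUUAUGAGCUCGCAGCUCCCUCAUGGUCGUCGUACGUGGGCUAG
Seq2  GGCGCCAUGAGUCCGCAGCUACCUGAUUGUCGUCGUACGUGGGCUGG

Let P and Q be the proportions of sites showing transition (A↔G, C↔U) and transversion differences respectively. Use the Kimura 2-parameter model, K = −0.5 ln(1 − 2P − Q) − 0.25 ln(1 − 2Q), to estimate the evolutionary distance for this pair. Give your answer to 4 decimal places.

0.1960

Mismatches occur at site 5 (U→C, transition), site 6 (U→C, transition), site 12 (C→U, transition), site 13 (U→C, transition), site 21 (C→A, transversion), site 25 (C→G, transversion), site 28 (G→U, transversion), site 46 (A→G, transition).
Of the 8 differences, 5 transitions and 3 transversions over 47 sites: P = 5/47 = 0.106383, Q = 3/47 = 0.063830.
d = −0.5·ln(0.723404) − 0.25·ln(0.872340) = −0.5·(-0.323787) − 0.25·(-0.136576) = 0.1960.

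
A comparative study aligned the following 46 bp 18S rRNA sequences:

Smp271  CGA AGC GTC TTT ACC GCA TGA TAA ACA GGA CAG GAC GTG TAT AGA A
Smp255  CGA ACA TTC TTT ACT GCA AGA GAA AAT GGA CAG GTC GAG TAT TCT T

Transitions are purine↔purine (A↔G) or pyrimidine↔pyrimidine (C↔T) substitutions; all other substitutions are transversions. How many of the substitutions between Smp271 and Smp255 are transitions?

1

Mismatches occur at site 5 (G→C, transversion), site 6 (C→A, transversion), site 7 (G→T, transversion), site 15 (C→T, transition), site 19 (T→A, transversion), site 22 (T→G, transversion), site 26 (C→A, transversion), site 27 (A→T, transversion), site 35 (A→T, transversion), site 38 (T→A, transversion), site 43 (A→T, transversion), site 44 (G→C, transversion), site 45 (A→T, transversion), site 46 (A→T, transversion).
Of the 14 differences, 1 transition and 13 transversions, so the answer is 1.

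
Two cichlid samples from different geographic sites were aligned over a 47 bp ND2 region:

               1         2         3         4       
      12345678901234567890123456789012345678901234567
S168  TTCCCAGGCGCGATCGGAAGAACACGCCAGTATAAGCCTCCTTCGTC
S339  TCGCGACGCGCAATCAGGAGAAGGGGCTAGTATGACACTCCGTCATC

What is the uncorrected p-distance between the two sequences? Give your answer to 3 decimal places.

0.340

Mismatches occur at site 2 (T→C), site 3 (C→G), site 5 (C→G), site 7 (G→C), site 12 (G→A), site 16 (G→A), site 18 (A→G), site 23 (C→G), site 24 (A→G), site 25 (C→G), site 28 (C→T), site 34 (A→G), site 36 (G→C), site 37 (C→A), site 42 (T→G), site 45 (G→A).
There are 16 differences over 47 sites, so p = 16/47 = 0.340.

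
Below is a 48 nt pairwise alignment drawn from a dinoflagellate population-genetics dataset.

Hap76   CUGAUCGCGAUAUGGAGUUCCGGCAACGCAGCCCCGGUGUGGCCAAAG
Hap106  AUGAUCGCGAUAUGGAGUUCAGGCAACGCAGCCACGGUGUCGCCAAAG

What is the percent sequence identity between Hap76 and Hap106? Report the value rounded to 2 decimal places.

91.67%

The sequences differ at positions 1 (C/A), 21 (C/A), 34 (C/A), 41 (G/C).
44 of the 48 sites match, so the percent identity is 44/48 × 100 = 91.67%.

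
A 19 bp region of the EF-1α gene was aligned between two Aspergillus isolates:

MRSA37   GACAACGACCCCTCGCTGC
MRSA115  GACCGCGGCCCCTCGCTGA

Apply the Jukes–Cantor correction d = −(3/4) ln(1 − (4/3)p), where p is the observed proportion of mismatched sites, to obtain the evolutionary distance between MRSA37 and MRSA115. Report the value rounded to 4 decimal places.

0.2471

Differing sites — 4:A/C; 5:A/G; 8:A/G; 19:C/A.
p = 4/19 = 0.210526.
d = −0.75 · ln(1 − (4/3)·0.210526) = −0.75 · ln(0.719299) = −0.75 · (-0.329478) = 0.2471.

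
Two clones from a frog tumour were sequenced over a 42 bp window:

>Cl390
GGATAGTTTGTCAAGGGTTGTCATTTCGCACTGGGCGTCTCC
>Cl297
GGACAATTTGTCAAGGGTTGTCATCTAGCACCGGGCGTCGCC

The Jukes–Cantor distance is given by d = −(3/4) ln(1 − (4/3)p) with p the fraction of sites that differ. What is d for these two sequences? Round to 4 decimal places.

0.1585

The sequences differ at positions 4 (T/C), 6 (G/A), 25 (T/C), 27 (C/A), 32 (T/C), 40 (T/G).
p = 6/42 = 0.142857.
d = −0.75 · ln(1 − (4/3)·0.142857) = −0.75 · ln(0.809524) = −0.75 · (-0.211309) = 0.1585.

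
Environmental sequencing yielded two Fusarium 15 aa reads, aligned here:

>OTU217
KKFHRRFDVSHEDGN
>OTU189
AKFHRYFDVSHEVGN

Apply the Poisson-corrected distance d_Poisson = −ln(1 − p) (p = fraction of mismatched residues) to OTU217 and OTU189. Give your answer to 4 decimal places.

The sequences differ at positions 1 (K/A), 6 (R/Y), 13 (D/V).
p = 3/15 = 0.200000.
d = −ln(1 − 0.200000) = −ln(0.800000) = 0.2231.

0.2231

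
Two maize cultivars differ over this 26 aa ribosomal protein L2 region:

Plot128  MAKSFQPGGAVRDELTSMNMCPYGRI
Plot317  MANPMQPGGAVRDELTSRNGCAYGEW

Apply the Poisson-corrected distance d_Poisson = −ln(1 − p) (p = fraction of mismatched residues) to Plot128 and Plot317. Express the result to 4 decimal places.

Differing sites — 3:K/N; 4:S/P; 5:F/M; 18:M/R; 20:M/G; 22:P/A; 25:R/E; 26:I/W.
p = 8/26 = 0.307692.
d = −ln(1 − 0.307692) = −ln(0.692308) = 0.3677.

0.3677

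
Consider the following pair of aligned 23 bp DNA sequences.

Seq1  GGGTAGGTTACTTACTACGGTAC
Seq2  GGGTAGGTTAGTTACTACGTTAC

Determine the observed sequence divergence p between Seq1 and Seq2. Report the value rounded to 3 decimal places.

0.087

The sequences differ at positions 11 (C/G), 20 (G/T).
There are 2 differences over 23 sites, so p = 2/23 = 0.087.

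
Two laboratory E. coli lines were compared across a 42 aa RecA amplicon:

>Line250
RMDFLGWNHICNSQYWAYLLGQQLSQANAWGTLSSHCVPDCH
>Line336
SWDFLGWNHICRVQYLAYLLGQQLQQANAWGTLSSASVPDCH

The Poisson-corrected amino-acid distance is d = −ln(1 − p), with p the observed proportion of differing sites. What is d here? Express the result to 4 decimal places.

Mismatches occur at site 1 (R→S), site 2 (M→W), site 12 (N→R), site 13 (S→V), site 16 (W→L), site 25 (S→Q), site 36 (H→A), site 37 (C→S).
p = 8/42 = 0.190476.
d = −ln(1 − 0.190476) = −ln(0.809524) = 0.2113.

0.2113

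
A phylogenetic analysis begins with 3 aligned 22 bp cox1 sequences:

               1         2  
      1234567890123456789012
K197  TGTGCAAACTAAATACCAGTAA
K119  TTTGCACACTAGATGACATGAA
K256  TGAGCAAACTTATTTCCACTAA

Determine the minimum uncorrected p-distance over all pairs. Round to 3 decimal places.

0.227

Pairwise Hamming distances:
  K197 vs K119: 7
  K197 vs K256: 5
  K119 vs K256: 10
The smallest is 5 mismatches, between K197 and K256; p = 5/22 = 0.227.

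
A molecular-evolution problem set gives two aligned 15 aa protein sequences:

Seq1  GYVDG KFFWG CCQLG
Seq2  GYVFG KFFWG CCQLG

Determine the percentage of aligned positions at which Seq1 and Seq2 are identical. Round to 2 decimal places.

A single mismatch occurs at site 4 (D↔F).
14 of the 15 sites match, so the percent identity is 14/15 × 100 = 93.33%.

93.33%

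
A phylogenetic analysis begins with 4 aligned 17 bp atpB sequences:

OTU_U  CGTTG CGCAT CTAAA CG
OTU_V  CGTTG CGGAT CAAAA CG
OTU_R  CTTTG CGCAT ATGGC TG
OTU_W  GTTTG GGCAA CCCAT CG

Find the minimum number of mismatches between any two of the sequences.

2

Pairwise Hamming distances:
  OTU_U vs OTU_V: 2
  OTU_U vs OTU_R: 6
  OTU_U vs OTU_W: 7
  OTU_V vs OTU_R: 8
  OTU_V vs OTU_W: 8
  OTU_R vs OTU_W: 9
The smallest is 2, between OTU_U and OTU_V.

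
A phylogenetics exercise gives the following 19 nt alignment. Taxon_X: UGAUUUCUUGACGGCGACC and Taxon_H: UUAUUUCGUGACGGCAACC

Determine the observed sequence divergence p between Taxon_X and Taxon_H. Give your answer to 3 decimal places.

Mismatches occur at site 2 (G/U), site 8 (U/G), site 16 (G/A).
There are 3 differences over 19 sites, so p = 3/19 = 0.158.

0.158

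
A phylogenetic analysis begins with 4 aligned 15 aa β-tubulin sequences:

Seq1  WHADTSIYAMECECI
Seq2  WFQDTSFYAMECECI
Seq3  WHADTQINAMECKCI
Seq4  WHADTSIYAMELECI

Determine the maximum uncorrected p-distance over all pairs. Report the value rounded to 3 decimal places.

0.400

Pairwise Hamming distances:
  Seq1 vs Seq2: 3
  Seq1 vs Seq3: 3
  Seq1 vs Seq4: 1
  Seq2 vs Seq3: 6
  Seq2 vs Seq4: 4
  Seq3 vs Seq4: 4
The largest is 6 mismatches, between Seq2 and Seq3; p = 6/15 = 0.400.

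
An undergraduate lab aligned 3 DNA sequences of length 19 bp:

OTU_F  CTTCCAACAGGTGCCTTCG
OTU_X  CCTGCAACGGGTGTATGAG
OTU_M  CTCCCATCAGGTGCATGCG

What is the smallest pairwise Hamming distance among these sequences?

4

Pairwise Hamming distances:
  OTU_F vs OTU_X: 7
  OTU_F vs OTU_M: 4
  OTU_X vs OTU_M: 7
The smallest is 4, between OTU_F and OTU_M.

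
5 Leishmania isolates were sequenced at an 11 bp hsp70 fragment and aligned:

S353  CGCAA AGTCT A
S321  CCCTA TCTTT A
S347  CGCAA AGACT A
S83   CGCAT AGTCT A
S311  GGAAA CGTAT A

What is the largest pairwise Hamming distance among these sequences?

7

Pairwise Hamming distances:
  S353 vs S321: 5
  S353 vs S347: 1
  S353 vs S83: 1
  S353 vs S311: 4
  S321 vs S347: 6
  S321 vs S83: 6
  S321 vs S311: 7
  S347 vs S83: 2
  S347 vs S311: 5
  S83 vs S311: 5
The largest is 7, between S321 and S311.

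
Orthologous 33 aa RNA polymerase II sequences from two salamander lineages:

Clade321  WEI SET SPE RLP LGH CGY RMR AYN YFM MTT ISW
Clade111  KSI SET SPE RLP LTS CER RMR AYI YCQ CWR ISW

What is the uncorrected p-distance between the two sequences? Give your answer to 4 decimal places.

0.3636

Mismatches occur at site 1 (W/K), site 2 (E/S), site 14 (G/T), site 15 (H/S), site 17 (G/E), site 18 (Y/R), site 24 (N/I), site 26 (F/C), site 27 (M/Q), site 28 (M/C), site 29 (T/W), site 30 (T/R).
There are 12 differences over 33 sites, so p = 12/33 = 0.3636.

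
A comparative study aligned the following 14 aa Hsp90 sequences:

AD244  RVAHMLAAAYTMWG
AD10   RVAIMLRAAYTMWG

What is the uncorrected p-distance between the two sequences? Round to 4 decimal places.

0.1429

The sequences differ at positions 4 (H/I), 7 (A/R).
There are 2 differences over 14 sites, so p = 2/14 = 0.1429.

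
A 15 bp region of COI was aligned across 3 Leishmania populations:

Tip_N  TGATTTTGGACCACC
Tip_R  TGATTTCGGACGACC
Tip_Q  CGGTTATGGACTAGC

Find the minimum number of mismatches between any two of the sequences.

2

Pairwise Hamming distances:
  Tip_N vs Tip_R: 2
  Tip_N vs Tip_Q: 5
  Tip_R vs Tip_Q: 6
The smallest is 2, between Tip_N and Tip_R.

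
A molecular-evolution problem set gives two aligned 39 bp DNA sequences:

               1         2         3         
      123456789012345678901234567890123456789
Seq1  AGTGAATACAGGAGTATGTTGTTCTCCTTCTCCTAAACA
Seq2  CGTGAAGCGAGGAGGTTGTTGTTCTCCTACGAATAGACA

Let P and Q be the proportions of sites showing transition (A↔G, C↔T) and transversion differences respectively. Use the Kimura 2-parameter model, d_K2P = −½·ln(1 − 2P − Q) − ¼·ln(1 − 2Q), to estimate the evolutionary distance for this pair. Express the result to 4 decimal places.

0.3636

The sequences differ at positions 1 (A/C, transversion), 7 (T/G, transversion), 8 (A/C, transversion), 9 (C/G, transversion), 15 (T/G, transversion), 16 (A/T, transversion), 29 (T/A, transversion), 31 (T/G, transversion), 32 (C/A, transversion), 33 (C/A, transversion), 36 (A/G, transition).
Of the 11 differences, 1 transition and 10 transversions over 39 sites: P = 1/39 = 0.025641, Q = 10/39 = 0.256410.
d = −0.5·ln(0.692308) − 0.25·ln(0.487180) = −0.5·(-0.367724) − 0.25·(-0.719122) = 0.3636.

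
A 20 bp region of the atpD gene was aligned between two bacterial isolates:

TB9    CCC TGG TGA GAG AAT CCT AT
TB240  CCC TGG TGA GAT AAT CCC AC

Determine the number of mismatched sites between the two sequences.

3

Differing sites — 12:G/T; 18:T/C; 20:T/C.
That gives 3 mismatches out of 20 aligned sites, so the Hamming distance is 3.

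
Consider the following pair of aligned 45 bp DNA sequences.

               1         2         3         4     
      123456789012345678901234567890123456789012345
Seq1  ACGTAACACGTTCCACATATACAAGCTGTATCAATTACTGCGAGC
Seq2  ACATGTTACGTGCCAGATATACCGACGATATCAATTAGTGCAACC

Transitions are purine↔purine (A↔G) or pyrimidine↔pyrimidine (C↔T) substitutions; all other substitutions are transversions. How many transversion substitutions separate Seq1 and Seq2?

7

Differing sites — 3:G/A (Ti); 5:A/G (Ti); 6:A/T (Tv); 7:C/T (Ti); 12:T/G (Tv); 16:C/G (Tv); 23:A/C (Tv); 24:A/G (Ti); 25:G/A (Ti); 27:T/G (Tv); 28:G/A (Ti); 38:C/G (Tv); 42:G/A (Ti); 44:G/C (Tv).
Of the 14 differences, 7 transitions and 7 transversions, so the answer is 7.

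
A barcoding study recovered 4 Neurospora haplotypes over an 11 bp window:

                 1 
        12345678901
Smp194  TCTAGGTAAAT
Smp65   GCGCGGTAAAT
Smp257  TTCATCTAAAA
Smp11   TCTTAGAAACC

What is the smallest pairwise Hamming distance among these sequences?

3

Pairwise Hamming distances:
  Smp194 vs Smp65: 3
  Smp194 vs Smp257: 5
  Smp194 vs Smp11: 5
  Smp65 vs Smp257: 7
  Smp65 vs Smp11: 7
  Smp257 vs Smp11: 8
The smallest is 3, between Smp194 and Smp65.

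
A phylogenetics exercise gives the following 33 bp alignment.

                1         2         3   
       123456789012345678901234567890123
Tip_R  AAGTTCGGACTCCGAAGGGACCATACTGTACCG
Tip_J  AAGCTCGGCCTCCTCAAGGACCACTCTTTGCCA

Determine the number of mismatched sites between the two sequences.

10

Mismatches occur at site 4 (T/C), site 9 (A/C), site 14 (G/T), site 15 (A/C), site 17 (G/A), site 24 (T/C), site 25 (A/T), site 28 (G/T), site 30 (A/G), site 33 (G/A).
That gives 10 mismatches out of 33 aligned sites, so the Hamming distance is 10.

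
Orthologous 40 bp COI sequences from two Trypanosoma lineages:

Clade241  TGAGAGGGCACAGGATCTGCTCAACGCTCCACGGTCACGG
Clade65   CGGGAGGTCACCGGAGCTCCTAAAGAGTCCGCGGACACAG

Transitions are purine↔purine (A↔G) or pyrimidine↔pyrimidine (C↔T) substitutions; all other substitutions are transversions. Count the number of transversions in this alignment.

Differing sites — 1:T/C (Ti); 3:A/G (Ti); 8:G/T (Tv); 12:A/C (Tv); 16:T/G (Tv); 19:G/C (Tv); 22:C/A (Tv); 25:C/G (Tv); 26:G/A (Ti); 27:C/G (Tv); 31:A/G (Ti); 35:T/A (Tv); 39:G/A (Ti).
Of the 13 differences, 5 transitions and 8 transversions, so the answer is 8.

8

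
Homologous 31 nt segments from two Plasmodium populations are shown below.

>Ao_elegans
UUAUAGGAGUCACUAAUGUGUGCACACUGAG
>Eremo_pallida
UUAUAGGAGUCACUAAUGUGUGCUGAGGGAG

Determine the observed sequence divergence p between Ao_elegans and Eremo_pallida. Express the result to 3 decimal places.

0.129

The sequences differ at positions 24 (A/U), 25 (C/G), 27 (C/G), 28 (U/G).
There are 4 differences over 31 sites, so p = 4/31 = 0.129.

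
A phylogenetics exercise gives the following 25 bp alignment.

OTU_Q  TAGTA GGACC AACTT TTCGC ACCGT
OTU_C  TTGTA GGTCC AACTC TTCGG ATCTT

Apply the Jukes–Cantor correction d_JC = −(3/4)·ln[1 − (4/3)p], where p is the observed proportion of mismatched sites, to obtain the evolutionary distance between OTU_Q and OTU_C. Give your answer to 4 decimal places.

The sequences differ at positions 2 (A/T), 8 (A/T), 15 (T/C), 20 (C/G), 22 (C/T), 24 (G/T).
p = 6/25 = 0.240000.
d = −0.75 · ln(1 − (4/3)·0.240000) = −0.75 · ln(0.680000) = −0.75 · (-0.385662) = 0.2892.

0.2892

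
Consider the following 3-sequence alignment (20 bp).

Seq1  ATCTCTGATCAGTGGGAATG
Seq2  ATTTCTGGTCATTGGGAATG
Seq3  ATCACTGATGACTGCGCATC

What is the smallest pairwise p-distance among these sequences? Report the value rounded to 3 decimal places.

Pairwise Hamming distances:
  Seq1 vs Seq2: 3
  Seq1 vs Seq3: 6
  Seq2 vs Seq3: 8
The smallest is 3 mismatches, between Seq1 and Seq2; p = 3/20 = 0.150.

0.150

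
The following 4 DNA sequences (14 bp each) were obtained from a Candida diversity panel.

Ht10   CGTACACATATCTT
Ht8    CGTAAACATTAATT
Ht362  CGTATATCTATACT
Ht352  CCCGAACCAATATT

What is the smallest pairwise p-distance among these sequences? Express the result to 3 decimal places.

Pairwise Hamming distances:
  Ht10 vs Ht8: 4
  Ht10 vs Ht362: 5
  Ht10 vs Ht352: 7
  Ht8 vs Ht362: 6
  Ht8 vs Ht352: 7
  Ht362 vs Ht352: 7
The smallest is 4 mismatches, between Ht10 and Ht8; p = 4/14 = 0.286.

0.286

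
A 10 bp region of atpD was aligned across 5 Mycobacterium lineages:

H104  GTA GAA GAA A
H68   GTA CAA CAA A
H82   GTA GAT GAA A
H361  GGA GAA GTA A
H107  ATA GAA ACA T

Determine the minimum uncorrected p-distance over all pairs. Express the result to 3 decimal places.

Pairwise Hamming distances:
  H104 vs H68: 2
  H104 vs H82: 1
  H104 vs H361: 2
  H104 vs H107: 4
  H68 vs H82: 3
  H68 vs H361: 4
  H68 vs H107: 5
  H82 vs H361: 3
  H82 vs H107: 5
  H361 vs H107: 5
The smallest is 1 mismatch, between H104 and H82; p = 1/10 = 0.100.

0.100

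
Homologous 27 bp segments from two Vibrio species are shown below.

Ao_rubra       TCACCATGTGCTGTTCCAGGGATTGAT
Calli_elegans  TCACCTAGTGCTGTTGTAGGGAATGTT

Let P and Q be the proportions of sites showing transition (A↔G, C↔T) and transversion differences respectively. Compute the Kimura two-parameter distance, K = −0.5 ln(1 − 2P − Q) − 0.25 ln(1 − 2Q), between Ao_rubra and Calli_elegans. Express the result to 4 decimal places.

Differing sites — 6:A/T (Tv); 7:T/A (Tv); 16:C/G (Tv); 17:C/T (Ti); 23:T/A (Tv); 26:A/T (Tv).
Of the 6 differences, 1 transition and 5 transversions over 27 sites: P = 1/27 = 0.037037, Q = 5/27 = 0.185185.
d = −0.5·ln(0.740741) − 0.25·ln(0.629630) = −0.5·(-0.300104) − 0.25·(-0.462623) = 0.2657.

0.2657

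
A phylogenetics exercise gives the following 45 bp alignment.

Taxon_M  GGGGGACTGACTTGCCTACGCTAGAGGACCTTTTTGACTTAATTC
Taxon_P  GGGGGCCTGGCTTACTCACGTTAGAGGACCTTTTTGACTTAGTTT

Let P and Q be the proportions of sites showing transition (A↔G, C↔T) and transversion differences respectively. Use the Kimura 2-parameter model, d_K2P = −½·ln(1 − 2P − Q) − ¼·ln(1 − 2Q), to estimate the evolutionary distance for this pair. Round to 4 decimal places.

0.2141

Differing sites — 6:A/C (Tv); 10:A/G (Ti); 14:G/A (Ti); 16:C/T (Ti); 17:T/C (Ti); 21:C/T (Ti); 42:A/G (Ti); 45:C/T (Ti).
Of the 8 differences, 7 transitions and 1 transversion over 45 sites: P = 7/45 = 0.155556, Q = 1/45 = 0.022222.
d = −0.5·ln(0.666666) − 0.25·ln(0.955556) = −0.5·(-0.405466) − 0.25·(-0.045462) = 0.2141.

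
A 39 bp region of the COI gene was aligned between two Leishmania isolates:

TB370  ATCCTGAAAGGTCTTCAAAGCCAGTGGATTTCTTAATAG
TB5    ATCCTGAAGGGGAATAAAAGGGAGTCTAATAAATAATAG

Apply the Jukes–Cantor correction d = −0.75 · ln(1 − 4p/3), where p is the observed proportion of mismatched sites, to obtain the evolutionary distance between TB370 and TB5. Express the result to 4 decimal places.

0.4408

The sequences differ at positions 9 (A/G), 12 (T/G), 13 (C/A), 14 (T/A), 16 (C/A), 21 (C/G), 22 (C/G), 26 (G/C), 27 (G/T), 29 (T/A), 31 (T/A), 32 (C/A), 33 (T/A).
p = 13/39 = 0.333333.
d = −0.75 · ln(1 − (4/3)·0.333333) = −0.75 · ln(0.555556) = −0.75 · (-0.587786) = 0.4408.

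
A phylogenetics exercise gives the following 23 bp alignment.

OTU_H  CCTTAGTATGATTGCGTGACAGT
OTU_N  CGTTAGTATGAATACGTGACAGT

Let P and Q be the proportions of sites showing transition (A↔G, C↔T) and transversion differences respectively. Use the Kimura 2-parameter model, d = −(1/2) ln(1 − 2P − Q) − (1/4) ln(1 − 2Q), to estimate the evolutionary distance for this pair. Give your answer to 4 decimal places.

0.1433

The sequences differ at positions 2 (C/G, transversion), 12 (T/A, transversion), 14 (G/A, transition).
Of the 3 differences, 1 transition and 2 transversions over 23 sites: P = 1/23 = 0.043478, Q = 2/23 = 0.086957.
d = −0.5·ln(0.826087) − 0.25·ln(0.826086) = −0.5·(-0.191055) − 0.25·(-0.191056) = 0.1433.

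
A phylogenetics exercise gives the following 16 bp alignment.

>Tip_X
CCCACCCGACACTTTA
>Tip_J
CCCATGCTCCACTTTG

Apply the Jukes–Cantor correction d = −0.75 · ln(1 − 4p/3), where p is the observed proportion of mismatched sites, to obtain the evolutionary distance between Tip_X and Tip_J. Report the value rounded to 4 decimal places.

Differing sites — 5:C/T; 6:C/G; 8:G/T; 9:A/C; 16:A/G.
p = 5/16 = 0.312500.
d = −0.75 · ln(1 − (4/3)·0.312500) = −0.75 · ln(0.583333) = −0.75 · (-0.538997) = 0.4042.

0.4042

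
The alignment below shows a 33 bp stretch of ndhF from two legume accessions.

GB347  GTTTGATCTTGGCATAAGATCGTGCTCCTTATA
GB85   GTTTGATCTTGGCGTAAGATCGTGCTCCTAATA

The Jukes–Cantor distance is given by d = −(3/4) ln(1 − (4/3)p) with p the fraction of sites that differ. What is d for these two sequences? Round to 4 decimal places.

Differing sites — 14:A/G; 30:T/A.
p = 2/33 = 0.060606.
d = −0.75 · ln(1 − (4/3)·0.060606) = −0.75 · ln(0.919192) = −0.75 · (-0.084260) = 0.0632.

0.0632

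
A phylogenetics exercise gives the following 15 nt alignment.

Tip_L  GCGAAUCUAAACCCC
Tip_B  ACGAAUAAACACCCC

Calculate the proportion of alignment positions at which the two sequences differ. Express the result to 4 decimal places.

0.2667

Differing sites — 1:G/A; 7:C/A; 8:U/A; 10:A/C.
There are 4 differences over 15 sites, so p = 4/15 = 0.2667.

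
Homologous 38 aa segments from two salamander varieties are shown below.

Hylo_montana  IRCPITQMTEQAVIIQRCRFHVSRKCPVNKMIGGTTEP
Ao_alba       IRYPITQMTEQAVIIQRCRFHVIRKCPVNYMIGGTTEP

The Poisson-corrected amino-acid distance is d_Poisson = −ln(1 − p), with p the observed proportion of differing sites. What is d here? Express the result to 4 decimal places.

The sequences differ at positions 3 (C/Y), 23 (S/I), 30 (K/Y).
p = 3/38 = 0.078947.
d = −ln(1 − 0.078947) = −ln(0.921053) = 0.0822.

0.0822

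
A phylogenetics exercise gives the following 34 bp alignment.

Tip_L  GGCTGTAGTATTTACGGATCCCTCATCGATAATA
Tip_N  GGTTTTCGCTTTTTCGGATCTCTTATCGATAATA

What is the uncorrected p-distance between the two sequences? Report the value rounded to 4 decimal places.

Differing sites — 3:C/T; 5:G/T; 7:A/C; 9:T/C; 10:A/T; 14:A/T; 21:C/T; 24:C/T.
There are 8 differences over 34 sites, so p = 8/34 = 0.2353.

0.2353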